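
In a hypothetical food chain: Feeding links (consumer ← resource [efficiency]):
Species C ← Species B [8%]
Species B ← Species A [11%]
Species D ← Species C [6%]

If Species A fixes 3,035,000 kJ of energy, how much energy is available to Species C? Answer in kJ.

26708 kJ

Species B: 3035000 × 0.11 = 333850 kJ
Species C: 333850 × 0.08 = 26708 kJ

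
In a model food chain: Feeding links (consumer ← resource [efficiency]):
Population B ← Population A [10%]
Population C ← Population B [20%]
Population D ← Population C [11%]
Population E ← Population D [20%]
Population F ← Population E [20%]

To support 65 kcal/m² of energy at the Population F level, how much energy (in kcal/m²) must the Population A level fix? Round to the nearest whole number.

738636 kcal/m²

Cumulative transfer efficiency: 0.1 × 0.2 × 0.11 × 0.2 × 0.2 = 0.000088
Population A energy = 65 / 0.000088 = 738636 kcal/m²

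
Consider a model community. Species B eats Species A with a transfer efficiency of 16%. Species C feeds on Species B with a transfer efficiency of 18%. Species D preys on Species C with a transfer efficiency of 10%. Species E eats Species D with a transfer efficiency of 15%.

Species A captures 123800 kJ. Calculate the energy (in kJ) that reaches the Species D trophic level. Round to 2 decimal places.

356.54 kJ

Species B: 123800 × 0.16 = 19808 kJ
Species C: 19808 × 0.18 = 3565.44 kJ
Species D: 3565.44 × 0.1 = 356.544 kJ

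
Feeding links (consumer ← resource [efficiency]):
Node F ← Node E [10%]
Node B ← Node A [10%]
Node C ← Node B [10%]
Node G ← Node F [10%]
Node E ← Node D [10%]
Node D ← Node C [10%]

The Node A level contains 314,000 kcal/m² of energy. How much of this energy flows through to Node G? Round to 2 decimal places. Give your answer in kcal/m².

Node B: 314000 × 0.1 = 31400 kcal/m²
Node C: 31400 × 0.1 = 3140 kcal/m²
Node D: 3140 × 0.1 = 314 kcal/m²
Node E: 314 × 0.1 = 31.4 kcal/m²
Node F: 31.4 × 0.1 = 3.14 kcal/m²
Node G: 3.14 × 0.1 = 0.314 kcal/m²

0.31 kcal/m²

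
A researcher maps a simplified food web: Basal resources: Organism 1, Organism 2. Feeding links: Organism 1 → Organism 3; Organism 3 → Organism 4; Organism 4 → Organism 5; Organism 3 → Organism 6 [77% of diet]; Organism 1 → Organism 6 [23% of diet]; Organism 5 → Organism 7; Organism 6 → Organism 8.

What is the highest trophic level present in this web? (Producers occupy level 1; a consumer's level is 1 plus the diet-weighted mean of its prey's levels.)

Organism 3: 1 + 1 = 2
Organism 4: 1 + 2 = 3
Organism 5: 1 + 3 = 4
Organism 6: 1 + (0.77×2 + 0.23×1) = 2.77
Organism 7: 1 + 4 = 5
Organism 8: 1 + 2.77 = 3.77

5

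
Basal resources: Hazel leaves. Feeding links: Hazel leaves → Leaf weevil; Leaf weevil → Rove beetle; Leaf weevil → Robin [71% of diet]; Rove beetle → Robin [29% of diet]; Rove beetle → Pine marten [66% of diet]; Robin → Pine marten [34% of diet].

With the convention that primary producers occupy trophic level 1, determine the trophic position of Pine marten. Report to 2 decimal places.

Leaf weevil: 1 + 1 = 2
Rove beetle: 1 + 2 = 3
Robin: 1 + (0.71×2 + 0.29×3) = 3.29
Pine marten: 1 + (0.66×3 + 0.34×3.29) = 4.0986

4.10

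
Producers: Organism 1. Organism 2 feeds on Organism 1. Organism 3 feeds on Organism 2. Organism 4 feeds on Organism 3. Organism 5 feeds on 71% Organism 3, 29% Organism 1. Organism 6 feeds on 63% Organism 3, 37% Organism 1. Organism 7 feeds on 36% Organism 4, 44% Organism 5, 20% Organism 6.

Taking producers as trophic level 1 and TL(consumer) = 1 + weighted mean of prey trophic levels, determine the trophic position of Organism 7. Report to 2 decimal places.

4.60

Organism 2: 1 + 1 = 2
Organism 3: 1 + 2 = 3
Organism 4: 1 + 3 = 4
Organism 5: 1 + (0.71×3 + 0.29×1) = 3.42
Organism 6: 1 + (0.63×3 + 0.37×1) = 3.26
Organism 7: 1 + (0.36×4 + 0.44×3.42 + 0.2×3.26) = 4.5968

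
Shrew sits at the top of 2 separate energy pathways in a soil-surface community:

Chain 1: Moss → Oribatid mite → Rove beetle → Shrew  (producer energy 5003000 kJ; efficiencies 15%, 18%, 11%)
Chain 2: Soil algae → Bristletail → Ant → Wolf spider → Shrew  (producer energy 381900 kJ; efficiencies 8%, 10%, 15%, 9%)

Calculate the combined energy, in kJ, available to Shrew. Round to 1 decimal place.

Chain 1: 5003000 × 0.15 × 0.18 × 0.11 = 14858.91 kJ
Chain 2: 381900 × 0.08 × 0.1 × 0.15 × 0.09 = 41.2452 kJ
Total at Shrew: 14858.91 + 41.2452 = 14900.1552 kJ

14900.2 kJ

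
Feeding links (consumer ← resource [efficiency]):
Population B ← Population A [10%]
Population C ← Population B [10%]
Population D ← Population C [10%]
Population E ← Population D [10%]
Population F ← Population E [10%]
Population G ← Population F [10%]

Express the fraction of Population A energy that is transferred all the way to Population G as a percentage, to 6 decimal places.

0.000100%

Product of link efficiencies: 0.1 × 0.1 × 0.1 × 0.1 × 0.1 × 0.1 = 0.000001
As a percentage: 0.000001 × 100 = 0.000100%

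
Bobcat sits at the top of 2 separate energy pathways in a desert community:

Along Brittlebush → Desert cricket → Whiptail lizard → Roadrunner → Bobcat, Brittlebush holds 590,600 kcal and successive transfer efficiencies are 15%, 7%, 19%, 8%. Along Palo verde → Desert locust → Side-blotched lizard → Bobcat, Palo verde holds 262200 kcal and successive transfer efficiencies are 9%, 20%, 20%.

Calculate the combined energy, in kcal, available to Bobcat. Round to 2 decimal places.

1038.18 kcal

Via Brittlebush: 590600 × 0.15 × 0.07 × 0.19 × 0.08 = 94.25976 kcal
Via Palo verde: 262200 × 0.09 × 0.2 × 0.2 = 943.92 kcal
Total at Bobcat: 94.25976 + 943.92 = 1038.17976 kcal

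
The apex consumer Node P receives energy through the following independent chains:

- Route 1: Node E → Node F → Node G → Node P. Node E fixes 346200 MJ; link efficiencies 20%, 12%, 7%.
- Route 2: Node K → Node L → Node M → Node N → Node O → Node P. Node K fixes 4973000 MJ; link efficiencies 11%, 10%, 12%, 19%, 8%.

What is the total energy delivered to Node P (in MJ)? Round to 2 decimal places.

681.39 MJ

Route 1: 346200 × 0.2 × 0.12 × 0.07 = 581.616 MJ
Route 2: 4973000 × 0.11 × 0.1 × 0.12 × 0.19 × 0.08 = 99.778272 MJ
Total at Node P: 581.616 + 99.778272 = 681.394272 MJ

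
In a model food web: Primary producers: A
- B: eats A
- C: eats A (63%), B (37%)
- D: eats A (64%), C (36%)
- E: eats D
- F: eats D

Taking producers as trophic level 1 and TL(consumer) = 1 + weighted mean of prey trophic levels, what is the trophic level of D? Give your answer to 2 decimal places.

B: 1 + 1 = 2
C: 1 + (0.63×1 + 0.37×2) = 2.37
D: 1 + (0.64×1 + 0.36×2.37) = 2.4932
E: 1 + 2.4932 = 3.4932
F: 1 + 2.4932 = 3.4932

2.49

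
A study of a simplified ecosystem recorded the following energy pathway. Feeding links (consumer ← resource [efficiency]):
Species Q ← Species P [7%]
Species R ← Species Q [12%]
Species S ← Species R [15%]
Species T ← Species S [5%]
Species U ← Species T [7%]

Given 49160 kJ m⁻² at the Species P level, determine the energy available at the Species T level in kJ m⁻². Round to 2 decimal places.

3.10 kJ m⁻²

Species Q: 49160 × 0.07 = 3441.2 kJ m⁻²
Species R: 3441.2 × 0.12 = 412.944 kJ m⁻²
Species S: 412.944 × 0.15 = 61.9416 kJ m⁻²
Species T: 61.9416 × 0.05 = 3.09708 kJ m⁻²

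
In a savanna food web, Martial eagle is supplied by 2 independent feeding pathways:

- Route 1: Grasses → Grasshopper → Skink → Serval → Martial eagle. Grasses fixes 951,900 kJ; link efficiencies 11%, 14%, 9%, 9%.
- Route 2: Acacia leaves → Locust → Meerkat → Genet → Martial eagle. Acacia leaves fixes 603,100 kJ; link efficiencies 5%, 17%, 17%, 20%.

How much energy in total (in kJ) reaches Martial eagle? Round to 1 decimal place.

Route 1: 951900 × 0.11 × 0.14 × 0.09 × 0.09 = 118.740006 kJ
Route 2: 603100 × 0.05 × 0.17 × 0.17 × 0.2 = 174.2959 kJ
Total at Martial eagle: 118.740006 + 174.2959 = 293.035906 kJ

293.0 kJ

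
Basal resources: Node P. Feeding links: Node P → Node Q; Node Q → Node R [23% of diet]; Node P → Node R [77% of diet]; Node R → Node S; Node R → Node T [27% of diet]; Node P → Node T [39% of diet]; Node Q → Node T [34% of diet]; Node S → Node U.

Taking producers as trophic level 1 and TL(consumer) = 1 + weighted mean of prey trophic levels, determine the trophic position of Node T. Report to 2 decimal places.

2.67

Node Q: 1 + 1 = 2
Node R: 1 + (0.23×2 + 0.77×1) = 2.23
Node S: 1 + 2.23 = 3.23
Node T: 1 + (0.27×2.23 + 0.39×1 + 0.34×2) = 2.6721
Node U: 1 + 3.23 = 4.23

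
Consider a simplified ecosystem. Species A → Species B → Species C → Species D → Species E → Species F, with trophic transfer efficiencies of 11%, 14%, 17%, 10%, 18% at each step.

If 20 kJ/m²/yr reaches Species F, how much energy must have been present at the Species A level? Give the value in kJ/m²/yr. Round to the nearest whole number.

424412 kJ/m²/yr

Cumulative transfer efficiency: 0.11 × 0.14 × 0.17 × 0.1 × 0.18 = 0.000047124
Species A energy = 20 / 0.000047124 = 424412 kJ/m²/yr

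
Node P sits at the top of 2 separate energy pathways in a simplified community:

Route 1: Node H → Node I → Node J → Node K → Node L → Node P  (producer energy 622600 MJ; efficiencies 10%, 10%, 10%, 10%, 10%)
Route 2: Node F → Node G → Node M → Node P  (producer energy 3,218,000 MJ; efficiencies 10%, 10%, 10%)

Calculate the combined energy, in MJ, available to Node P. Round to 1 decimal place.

3224.2 MJ

Route 1: 622600 × 0.1 × 0.1 × 0.1 × 0.1 × 0.1 = 6.226 MJ
Route 2: 3218000 × 0.1 × 0.1 × 0.1 = 3218 MJ
Total at Node P: 6.226 + 3218 = 3224.226 MJ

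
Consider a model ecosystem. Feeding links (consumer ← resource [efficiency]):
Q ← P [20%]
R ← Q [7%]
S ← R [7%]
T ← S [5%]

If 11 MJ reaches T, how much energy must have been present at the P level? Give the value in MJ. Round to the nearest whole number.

Cumulative transfer efficiency: 0.2 × 0.07 × 0.07 × 0.05 = 0.000049
P energy = 11 / 0.000049 = 224490 MJ

224490 MJ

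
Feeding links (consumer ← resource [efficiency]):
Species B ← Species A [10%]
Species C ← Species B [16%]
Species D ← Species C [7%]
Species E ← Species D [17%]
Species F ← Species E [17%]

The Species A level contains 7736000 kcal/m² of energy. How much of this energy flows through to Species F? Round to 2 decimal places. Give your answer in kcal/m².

250.40 kcal/m²

Species B: 7736000 × 0.1 = 773600 kcal/m²
Species C: 773600 × 0.16 = 123776 kcal/m²
Species D: 123776 × 0.07 = 8664.32 kcal/m²
Species E: 8664.32 × 0.17 = 1472.9344 kcal/m²
Species F: 1472.9344 × 0.17 = 250.398848 kcal/m²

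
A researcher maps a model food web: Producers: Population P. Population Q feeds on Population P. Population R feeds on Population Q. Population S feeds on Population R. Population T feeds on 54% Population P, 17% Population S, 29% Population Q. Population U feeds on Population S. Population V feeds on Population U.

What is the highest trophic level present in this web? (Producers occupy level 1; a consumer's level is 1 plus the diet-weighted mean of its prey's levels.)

Population Q: 1 + 1 = 2
Population R: 1 + 2 = 3
Population S: 1 + 3 = 4
Population T: 1 + (0.54×1 + 0.17×4 + 0.29×2) = 2.8
Population U: 1 + 4 = 5
Population V: 1 + 5 = 6

6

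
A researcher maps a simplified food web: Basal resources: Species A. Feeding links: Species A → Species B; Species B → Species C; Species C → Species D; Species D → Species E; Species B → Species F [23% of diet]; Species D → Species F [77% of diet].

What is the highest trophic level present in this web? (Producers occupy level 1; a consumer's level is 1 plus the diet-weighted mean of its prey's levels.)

Species B: 1 + 1 = 2
Species C: 1 + 2 = 3
Species D: 1 + 3 = 4
Species E: 1 + 4 = 5
Species F: 1 + (0.23×2 + 0.77×4) = 4.54

5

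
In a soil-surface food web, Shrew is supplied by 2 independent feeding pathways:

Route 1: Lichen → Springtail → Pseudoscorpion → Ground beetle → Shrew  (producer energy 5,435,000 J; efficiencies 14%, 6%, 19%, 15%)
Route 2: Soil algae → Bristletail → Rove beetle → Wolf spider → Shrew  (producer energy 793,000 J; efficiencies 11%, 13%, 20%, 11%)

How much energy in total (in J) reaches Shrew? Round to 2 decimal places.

Route 1: 5435000 × 0.14 × 0.06 × 0.19 × 0.15 = 1301.139 J
Route 2: 793000 × 0.11 × 0.13 × 0.2 × 0.11 = 249.4778 J
Total at Shrew: 1301.139 + 249.4778 = 1550.6168 J

1550.62 J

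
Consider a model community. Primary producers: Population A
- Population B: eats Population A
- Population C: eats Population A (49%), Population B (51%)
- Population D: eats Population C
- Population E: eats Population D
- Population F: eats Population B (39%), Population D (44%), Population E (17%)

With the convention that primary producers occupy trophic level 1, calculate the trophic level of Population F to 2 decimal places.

Population B: 1 + 1 = 2
Population C: 1 + (0.49×1 + 0.51×2) = 2.51
Population D: 1 + 2.51 = 3.51
Population E: 1 + 3.51 = 4.51
Population F: 1 + (0.39×2 + 0.44×3.51 + 0.17×4.51) = 4.0911

4.09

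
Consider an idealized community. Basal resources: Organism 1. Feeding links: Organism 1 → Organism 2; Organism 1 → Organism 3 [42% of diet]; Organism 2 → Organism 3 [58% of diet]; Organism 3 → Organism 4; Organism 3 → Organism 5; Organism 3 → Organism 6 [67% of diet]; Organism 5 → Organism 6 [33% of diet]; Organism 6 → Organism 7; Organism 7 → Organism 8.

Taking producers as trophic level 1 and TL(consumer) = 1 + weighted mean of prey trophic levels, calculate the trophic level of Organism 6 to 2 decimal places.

3.91

Organism 2: 1 + 1 = 2
Organism 3: 1 + (0.42×1 + 0.58×2) = 2.58
Organism 4: 1 + 2.58 = 3.58
Organism 5: 1 + 2.58 = 3.58
Organism 6: 1 + (0.67×2.58 + 0.33×3.58) = 3.91
Organism 7: 1 + 3.91 = 4.91
Organism 8: 1 + 4.91 = 5.91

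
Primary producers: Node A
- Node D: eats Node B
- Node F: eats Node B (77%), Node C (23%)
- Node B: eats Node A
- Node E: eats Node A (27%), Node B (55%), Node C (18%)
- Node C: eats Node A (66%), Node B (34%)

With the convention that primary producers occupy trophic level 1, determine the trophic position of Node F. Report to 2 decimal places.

Node B: 1 + 1 = 2
Node C: 1 + (0.66×1 + 0.34×2) = 2.34
Node D: 1 + 2 = 3
Node E: 1 + (0.27×1 + 0.55×2 + 0.18×2.34) = 2.7912
Node F: 1 + (0.77×2 + 0.23×2.34) = 3.0782

3.08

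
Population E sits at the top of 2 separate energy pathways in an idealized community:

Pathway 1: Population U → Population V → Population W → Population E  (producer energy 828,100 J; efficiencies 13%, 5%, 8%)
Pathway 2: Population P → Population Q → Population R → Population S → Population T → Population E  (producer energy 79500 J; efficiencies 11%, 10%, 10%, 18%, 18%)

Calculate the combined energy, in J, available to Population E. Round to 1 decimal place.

Pathway 1: 828100 × 0.13 × 0.05 × 0.08 = 430.612 J
Pathway 2: 79500 × 0.11 × 0.1 × 0.1 × 0.18 × 0.18 = 2.83338 J
Total at Population E: 430.612 + 2.83338 = 433.44538 J

433.4 J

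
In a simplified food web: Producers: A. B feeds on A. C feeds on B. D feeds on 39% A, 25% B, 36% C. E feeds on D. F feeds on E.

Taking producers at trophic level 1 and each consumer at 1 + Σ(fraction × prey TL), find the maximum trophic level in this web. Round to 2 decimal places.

B: 1 + 1 = 2
C: 1 + 2 = 3
D: 1 + (0.39×1 + 0.25×2 + 0.36×3) = 2.97
E: 1 + 2.97 = 3.97
F: 1 + 3.97 = 4.97

4.97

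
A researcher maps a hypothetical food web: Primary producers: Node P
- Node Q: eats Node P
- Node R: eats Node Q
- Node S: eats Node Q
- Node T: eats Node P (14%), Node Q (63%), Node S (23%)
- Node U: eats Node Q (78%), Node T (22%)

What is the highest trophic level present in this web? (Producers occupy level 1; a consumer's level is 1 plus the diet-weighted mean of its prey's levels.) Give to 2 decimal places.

3.24

Node Q: 1 + 1 = 2
Node R: 1 + 2 = 3
Node S: 1 + 2 = 3
Node T: 1 + (0.14×1 + 0.63×2 + 0.23×3) = 3.09
Node U: 1 + (0.78×2 + 0.22×3.09) = 3.2398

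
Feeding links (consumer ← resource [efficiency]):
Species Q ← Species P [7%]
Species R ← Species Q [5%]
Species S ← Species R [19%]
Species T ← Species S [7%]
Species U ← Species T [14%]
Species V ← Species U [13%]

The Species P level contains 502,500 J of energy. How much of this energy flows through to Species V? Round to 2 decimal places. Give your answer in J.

Species Q: 502500 × 0.07 = 35175 J
Species R: 35175 × 0.05 = 1758.75 J
Species S: 1758.75 × 0.19 = 334.1625 J
Species T: 334.1625 × 0.07 = 23.391375 J
Species U: 23.391375 × 0.14 = 3.2747925 J
Species V: 3.2747925 × 0.13 = 0.425723025 J

0.43 J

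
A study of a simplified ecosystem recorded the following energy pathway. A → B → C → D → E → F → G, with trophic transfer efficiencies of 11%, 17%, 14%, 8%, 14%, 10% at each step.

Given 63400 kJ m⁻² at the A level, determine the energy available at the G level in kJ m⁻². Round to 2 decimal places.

B: 63400 × 0.11 = 6974 kJ m⁻²
C: 6974 × 0.17 = 1185.58 kJ m⁻²
D: 1185.58 × 0.14 = 165.9812 kJ m⁻²
E: 165.9812 × 0.08 = 13.278496 kJ m⁻²
F: 13.278496 × 0.14 = 1.85898944 kJ m⁻²
G: 1.85898944 × 0.1 = 0.185898944 kJ m⁻²

0.19 kJ m⁻²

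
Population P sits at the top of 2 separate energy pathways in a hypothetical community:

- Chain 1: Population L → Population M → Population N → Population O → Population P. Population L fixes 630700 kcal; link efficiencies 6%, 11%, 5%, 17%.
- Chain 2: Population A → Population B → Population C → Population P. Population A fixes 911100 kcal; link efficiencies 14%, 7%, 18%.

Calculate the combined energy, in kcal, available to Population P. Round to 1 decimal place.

1642.6 kcal

Chain 1: 630700 × 0.06 × 0.11 × 0.05 × 0.17 = 35.38227 kcal
Chain 2: 911100 × 0.14 × 0.07 × 0.18 = 1607.1804 kcal
Total at Population P: 35.38227 + 1607.1804 = 1642.56267 kcal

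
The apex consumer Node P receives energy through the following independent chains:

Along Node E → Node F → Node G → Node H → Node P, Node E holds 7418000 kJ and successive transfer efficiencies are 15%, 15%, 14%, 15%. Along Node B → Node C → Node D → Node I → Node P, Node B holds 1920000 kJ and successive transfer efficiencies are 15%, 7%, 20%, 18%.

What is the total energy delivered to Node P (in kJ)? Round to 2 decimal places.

Via Node E: 7418000 × 0.15 × 0.15 × 0.14 × 0.15 = 3505.005 kJ
Via Node B: 1920000 × 0.15 × 0.07 × 0.2 × 0.18 = 725.76 kJ
Total at Node P: 3505.005 + 725.76 = 4230.765 kJ

4230.77 kJ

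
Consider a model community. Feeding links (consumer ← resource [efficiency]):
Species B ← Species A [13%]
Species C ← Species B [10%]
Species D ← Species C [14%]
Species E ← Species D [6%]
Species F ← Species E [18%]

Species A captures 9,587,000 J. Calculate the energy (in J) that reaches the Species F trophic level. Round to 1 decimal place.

Species B: 9587000 × 0.13 = 1246310 J
Species C: 1246310 × 0.1 = 124631 J
Species D: 124631 × 0.14 = 17448.34 J
Species E: 17448.34 × 0.06 = 1046.9004 J
Species F: 1046.9004 × 0.18 = 188.442072 J

188.4 J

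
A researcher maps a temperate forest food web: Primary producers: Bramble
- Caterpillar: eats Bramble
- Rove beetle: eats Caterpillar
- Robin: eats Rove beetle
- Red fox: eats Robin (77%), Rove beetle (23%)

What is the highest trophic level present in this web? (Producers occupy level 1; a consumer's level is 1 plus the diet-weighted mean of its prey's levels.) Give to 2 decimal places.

Caterpillar: 1 + 1 = 2
Rove beetle: 1 + 2 = 3
Robin: 1 + 3 = 4
Red fox: 1 + (0.77×4 + 0.23×3) = 4.77

4.77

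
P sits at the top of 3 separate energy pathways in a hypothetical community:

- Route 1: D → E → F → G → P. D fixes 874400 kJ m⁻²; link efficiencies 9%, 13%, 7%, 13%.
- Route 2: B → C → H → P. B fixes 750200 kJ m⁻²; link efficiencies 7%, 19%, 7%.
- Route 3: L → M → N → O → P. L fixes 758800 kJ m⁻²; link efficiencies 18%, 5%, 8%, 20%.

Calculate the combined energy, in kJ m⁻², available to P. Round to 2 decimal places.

900.80 kJ m⁻²

Route 1: 874400 × 0.09 × 0.13 × 0.07 × 0.13 = 93.097368 kJ m⁻²
Route 2: 750200 × 0.07 × 0.19 × 0.07 = 698.4362 kJ m⁻²
Route 3: 758800 × 0.18 × 0.05 × 0.08 × 0.2 = 109.2672 kJ m⁻²
Total at P: 93.097368 + 698.4362 + 109.2672 = 900.800768 kJ m⁻²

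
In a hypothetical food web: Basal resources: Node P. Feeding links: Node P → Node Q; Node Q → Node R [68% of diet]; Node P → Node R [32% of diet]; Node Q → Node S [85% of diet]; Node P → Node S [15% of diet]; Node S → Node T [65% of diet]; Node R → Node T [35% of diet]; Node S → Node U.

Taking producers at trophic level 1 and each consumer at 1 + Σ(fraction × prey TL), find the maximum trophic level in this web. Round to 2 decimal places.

3.85

Node Q: 1 + 1 = 2
Node R: 1 + (0.68×2 + 0.32×1) = 2.68
Node S: 1 + (0.85×2 + 0.15×1) = 2.85
Node T: 1 + (0.65×2.85 + 0.35×2.68) = 3.7905
Node U: 1 + 2.85 = 3.85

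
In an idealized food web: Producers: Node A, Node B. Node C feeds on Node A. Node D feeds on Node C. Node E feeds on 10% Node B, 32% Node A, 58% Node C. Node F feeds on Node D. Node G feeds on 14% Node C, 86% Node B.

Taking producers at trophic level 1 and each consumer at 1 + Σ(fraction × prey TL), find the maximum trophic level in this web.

Node C: 1 + 1 = 2
Node D: 1 + 2 = 3
Node E: 1 + (0.1×1 + 0.32×1 + 0.58×2) = 2.58
Node F: 1 + 3 = 4
Node G: 1 + (0.14×2 + 0.86×1) = 2.14

4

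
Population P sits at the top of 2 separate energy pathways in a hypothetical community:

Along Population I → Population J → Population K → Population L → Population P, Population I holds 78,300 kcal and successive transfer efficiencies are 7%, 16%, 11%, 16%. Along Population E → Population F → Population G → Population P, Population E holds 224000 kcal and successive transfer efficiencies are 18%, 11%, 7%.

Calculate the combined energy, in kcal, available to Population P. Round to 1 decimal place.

Via Population I: 78300 × 0.07 × 0.16 × 0.11 × 0.16 = 15.434496 kcal
Via Population E: 224000 × 0.18 × 0.11 × 0.07 = 310.464 kcal
Total at Population P: 15.434496 + 310.464 = 325.898496 kcal

325.9 kcal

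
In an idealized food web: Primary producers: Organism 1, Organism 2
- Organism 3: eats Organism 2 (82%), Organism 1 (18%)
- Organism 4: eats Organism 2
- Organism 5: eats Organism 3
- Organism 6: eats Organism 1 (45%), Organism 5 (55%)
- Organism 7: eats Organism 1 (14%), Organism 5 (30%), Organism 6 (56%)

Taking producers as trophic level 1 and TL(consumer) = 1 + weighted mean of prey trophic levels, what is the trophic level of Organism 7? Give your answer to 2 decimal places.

3.78

Organism 3: 1 + (0.82×1 + 0.18×1) = 2
Organism 4: 1 + 1 = 2
Organism 5: 1 + 2 = 3
Organism 6: 1 + (0.45×1 + 0.55×3) = 3.1
Organism 7: 1 + (0.14×1 + 0.3×3 + 0.56×3.1) = 3.776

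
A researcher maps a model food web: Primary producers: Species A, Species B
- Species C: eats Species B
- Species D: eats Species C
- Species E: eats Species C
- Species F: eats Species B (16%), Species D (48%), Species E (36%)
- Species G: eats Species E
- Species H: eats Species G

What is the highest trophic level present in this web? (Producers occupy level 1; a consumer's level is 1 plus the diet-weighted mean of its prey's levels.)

5

Species C: 1 + 1 = 2
Species D: 1 + 2 = 3
Species E: 1 + 2 = 3
Species F: 1 + (0.16×1 + 0.48×3 + 0.36×3) = 3.68
Species G: 1 + 3 = 4
Species H: 1 + 4 = 5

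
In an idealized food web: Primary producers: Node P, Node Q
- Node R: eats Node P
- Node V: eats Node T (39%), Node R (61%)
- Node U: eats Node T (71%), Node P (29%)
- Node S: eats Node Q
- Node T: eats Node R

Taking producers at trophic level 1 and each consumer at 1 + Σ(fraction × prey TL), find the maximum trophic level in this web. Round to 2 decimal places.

3.42

Node R: 1 + 1 = 2
Node S: 1 + 1 = 2
Node T: 1 + 2 = 3
Node U: 1 + (0.71×3 + 0.29×1) = 3.42
Node V: 1 + (0.39×3 + 0.61×2) = 3.39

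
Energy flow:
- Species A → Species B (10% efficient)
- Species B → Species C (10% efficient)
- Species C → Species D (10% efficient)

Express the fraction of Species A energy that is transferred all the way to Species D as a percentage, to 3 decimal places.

Product of link efficiencies: 0.1 × 0.1 × 0.1 = 0.001
As a percentage: 0.001 × 100 = 0.100%

0.100%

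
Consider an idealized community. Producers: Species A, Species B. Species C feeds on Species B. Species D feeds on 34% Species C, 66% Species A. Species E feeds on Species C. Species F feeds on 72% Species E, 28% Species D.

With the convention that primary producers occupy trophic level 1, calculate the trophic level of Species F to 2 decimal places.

Species C: 1 + 1 = 2
Species D: 1 + (0.34×2 + 0.66×1) = 2.34
Species E: 1 + 2 = 3
Species F: 1 + (0.72×3 + 0.28×2.34) = 3.8152

3.82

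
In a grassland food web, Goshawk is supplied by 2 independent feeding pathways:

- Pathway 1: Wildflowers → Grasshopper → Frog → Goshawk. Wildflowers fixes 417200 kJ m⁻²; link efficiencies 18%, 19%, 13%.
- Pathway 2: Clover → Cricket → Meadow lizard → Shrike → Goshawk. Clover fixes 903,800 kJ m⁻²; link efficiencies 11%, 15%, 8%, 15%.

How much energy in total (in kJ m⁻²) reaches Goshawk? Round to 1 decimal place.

2033.8 kJ m⁻²

Pathway 1: 417200 × 0.18 × 0.19 × 0.13 = 1854.8712 kJ m⁻²
Pathway 2: 903800 × 0.11 × 0.15 × 0.08 × 0.15 = 178.9524 kJ m⁻²
Total at Goshawk: 1854.8712 + 178.9524 = 2033.8236 kJ m⁻²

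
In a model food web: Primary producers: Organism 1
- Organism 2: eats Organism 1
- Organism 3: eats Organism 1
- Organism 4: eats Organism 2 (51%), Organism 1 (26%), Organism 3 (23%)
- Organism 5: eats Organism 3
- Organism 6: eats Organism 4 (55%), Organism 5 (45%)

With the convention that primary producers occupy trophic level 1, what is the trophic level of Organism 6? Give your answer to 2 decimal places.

Organism 2: 1 + 1 = 2
Organism 3: 1 + 1 = 2
Organism 4: 1 + (0.51×2 + 0.26×1 + 0.23×2) = 2.74
Organism 5: 1 + 2 = 3
Organism 6: 1 + (0.55×2.74 + 0.45×3) = 3.857

3.86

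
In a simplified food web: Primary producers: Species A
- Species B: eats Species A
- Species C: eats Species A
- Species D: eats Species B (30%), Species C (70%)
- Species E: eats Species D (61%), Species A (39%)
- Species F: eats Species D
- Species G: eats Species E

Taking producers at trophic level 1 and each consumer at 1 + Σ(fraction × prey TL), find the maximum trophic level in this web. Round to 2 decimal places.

Species B: 1 + 1 = 2
Species C: 1 + 1 = 2
Species D: 1 + (0.3×2 + 0.7×2) = 3
Species E: 1 + (0.61×3 + 0.39×1) = 3.22
Species F: 1 + 3 = 4
Species G: 1 + 3.22 = 4.22

4.22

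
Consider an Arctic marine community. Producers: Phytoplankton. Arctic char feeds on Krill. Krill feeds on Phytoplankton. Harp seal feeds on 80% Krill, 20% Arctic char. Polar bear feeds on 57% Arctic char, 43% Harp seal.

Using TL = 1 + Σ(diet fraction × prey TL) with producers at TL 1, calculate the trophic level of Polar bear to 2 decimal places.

Krill: 1 + 1 = 2
Arctic char: 1 + 2 = 3
Harp seal: 1 + (0.8×2 + 0.2×3) = 3.2
Polar bear: 1 + (0.57×3 + 0.43×3.2) = 4.086

4.09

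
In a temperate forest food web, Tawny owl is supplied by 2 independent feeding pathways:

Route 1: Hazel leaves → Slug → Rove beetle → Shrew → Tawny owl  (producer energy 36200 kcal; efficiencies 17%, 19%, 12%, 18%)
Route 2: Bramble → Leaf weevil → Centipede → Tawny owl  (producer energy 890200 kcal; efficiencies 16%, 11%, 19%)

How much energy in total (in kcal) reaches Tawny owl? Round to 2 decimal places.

Route 1: 36200 × 0.17 × 0.19 × 0.12 × 0.18 = 25.256016 kcal
Route 2: 890200 × 0.16 × 0.11 × 0.19 = 2976.8288 kcal
Total at Tawny owl: 25.256016 + 2976.8288 = 3002.084816 kcal

3002.08 kcal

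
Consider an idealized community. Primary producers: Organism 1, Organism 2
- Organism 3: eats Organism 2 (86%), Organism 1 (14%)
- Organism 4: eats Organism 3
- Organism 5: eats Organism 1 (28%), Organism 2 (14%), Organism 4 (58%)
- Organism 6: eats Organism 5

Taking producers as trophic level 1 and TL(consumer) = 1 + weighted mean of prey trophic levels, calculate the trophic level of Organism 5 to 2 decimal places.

Organism 3: 1 + (0.86×1 + 0.14×1) = 2
Organism 4: 1 + 2 = 3
Organism 5: 1 + (0.28×1 + 0.14×1 + 0.58×3) = 3.16
Organism 6: 1 + 3.16 = 4.16

3.16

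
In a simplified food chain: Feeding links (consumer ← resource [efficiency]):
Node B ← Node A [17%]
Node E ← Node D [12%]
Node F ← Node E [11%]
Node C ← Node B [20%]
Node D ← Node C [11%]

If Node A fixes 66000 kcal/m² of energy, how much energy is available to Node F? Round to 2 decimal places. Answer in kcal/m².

Node B: 66000 × 0.17 = 11220 kcal/m²
Node C: 11220 × 0.2 = 2244 kcal/m²
Node D: 2244 × 0.11 = 246.84 kcal/m²
Node E: 246.84 × 0.12 = 29.6208 kcal/m²
Node F: 29.6208 × 0.11 = 3.258288 kcal/m²

3.26 kcal/m²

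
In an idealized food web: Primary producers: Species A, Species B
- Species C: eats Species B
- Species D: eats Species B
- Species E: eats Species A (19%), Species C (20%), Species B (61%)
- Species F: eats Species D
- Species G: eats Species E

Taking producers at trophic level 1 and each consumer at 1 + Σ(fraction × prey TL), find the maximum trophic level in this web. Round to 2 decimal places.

3.20

Species C: 1 + 1 = 2
Species D: 1 + 1 = 2
Species E: 1 + (0.19×1 + 0.2×2 + 0.61×1) = 2.2
Species F: 1 + 2 = 3
Species G: 1 + 2.2 = 3.2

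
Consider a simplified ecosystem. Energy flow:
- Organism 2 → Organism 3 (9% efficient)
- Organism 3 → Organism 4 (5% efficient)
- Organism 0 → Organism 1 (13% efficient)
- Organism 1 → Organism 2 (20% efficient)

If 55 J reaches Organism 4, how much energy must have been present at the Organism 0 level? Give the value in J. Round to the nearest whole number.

470085 J

Cumulative transfer efficiency: 0.13 × 0.2 × 0.09 × 0.05 = 0.000117
Organism 0 energy = 55 / 0.000117 = 470085 J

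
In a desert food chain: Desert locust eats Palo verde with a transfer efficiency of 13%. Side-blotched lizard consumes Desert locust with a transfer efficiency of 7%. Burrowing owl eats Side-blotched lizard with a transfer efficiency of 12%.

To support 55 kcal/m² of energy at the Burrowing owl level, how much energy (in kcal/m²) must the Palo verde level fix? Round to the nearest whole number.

Cumulative transfer efficiency: 0.13 × 0.07 × 0.12 = 0.001092
Palo verde energy = 55 / 0.001092 = 50366 kcal/m²

50366 kcal/m²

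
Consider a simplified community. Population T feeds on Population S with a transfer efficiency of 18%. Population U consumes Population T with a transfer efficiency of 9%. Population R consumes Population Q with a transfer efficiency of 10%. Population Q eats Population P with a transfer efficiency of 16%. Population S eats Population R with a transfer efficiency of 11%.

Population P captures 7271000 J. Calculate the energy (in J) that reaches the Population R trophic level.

116336 J

Population Q: 7271000 × 0.16 = 1163360 J
Population R: 1163360 × 0.1 = 116336 J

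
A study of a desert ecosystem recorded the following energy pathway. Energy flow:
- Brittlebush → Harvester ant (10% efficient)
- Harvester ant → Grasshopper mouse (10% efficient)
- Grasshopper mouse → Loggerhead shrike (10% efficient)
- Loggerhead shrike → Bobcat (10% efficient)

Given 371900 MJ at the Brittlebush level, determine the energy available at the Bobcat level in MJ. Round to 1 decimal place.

37.2 MJ

Harvester ant: 371900 × 0.1 = 37190 MJ
Grasshopper mouse: 37190 × 0.1 = 3719 MJ
Loggerhead shrike: 3719 × 0.1 = 371.9 MJ
Bobcat: 371.9 × 0.1 = 37.19 MJ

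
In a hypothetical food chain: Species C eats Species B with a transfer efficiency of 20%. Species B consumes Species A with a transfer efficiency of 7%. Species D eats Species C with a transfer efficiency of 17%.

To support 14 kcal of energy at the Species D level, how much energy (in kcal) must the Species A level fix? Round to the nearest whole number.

5882 kcal

Cumulative transfer efficiency: 0.07 × 0.2 × 0.17 = 0.00238
Species A energy = 14 / 0.00238 = 5882 kcal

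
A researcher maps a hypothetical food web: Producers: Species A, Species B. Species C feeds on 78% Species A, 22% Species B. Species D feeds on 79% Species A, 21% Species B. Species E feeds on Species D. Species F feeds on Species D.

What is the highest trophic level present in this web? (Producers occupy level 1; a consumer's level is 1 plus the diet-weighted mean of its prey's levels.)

Species C: 1 + (0.78×1 + 0.22×1) = 2
Species D: 1 + (0.79×1 + 0.21×1) = 2
Species E: 1 + 2 = 3
Species F: 1 + 2 = 3

3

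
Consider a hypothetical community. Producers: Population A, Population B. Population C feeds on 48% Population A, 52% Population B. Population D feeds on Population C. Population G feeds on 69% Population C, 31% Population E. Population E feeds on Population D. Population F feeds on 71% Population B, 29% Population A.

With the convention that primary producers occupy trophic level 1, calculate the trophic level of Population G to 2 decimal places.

3.62

Population C: 1 + (0.48×1 + 0.52×1) = 2
Population D: 1 + 2 = 3
Population E: 1 + 3 = 4
Population F: 1 + (0.71×1 + 0.29×1) = 2
Population G: 1 + (0.69×2 + 0.31×4) = 3.62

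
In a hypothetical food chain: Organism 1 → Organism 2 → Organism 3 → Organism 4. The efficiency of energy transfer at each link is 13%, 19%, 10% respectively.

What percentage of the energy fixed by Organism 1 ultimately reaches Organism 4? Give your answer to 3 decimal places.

Product of link efficiencies: 0.13 × 0.19 × 0.1 = 0.00247
As a percentage: 0.00247 × 100 = 0.247%

0.247%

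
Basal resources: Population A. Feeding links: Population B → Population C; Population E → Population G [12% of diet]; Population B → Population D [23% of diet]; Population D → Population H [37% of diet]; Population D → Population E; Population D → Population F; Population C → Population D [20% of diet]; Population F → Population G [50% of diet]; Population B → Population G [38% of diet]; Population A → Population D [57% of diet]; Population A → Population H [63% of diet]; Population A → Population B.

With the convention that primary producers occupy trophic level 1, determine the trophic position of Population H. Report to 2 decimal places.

2.60

Population B: 1 + 1 = 2
Population C: 1 + 2 = 3
Population D: 1 + (0.57×1 + 0.23×2 + 0.2×3) = 2.63
Population E: 1 + 2.63 = 3.63
Population F: 1 + 2.63 = 3.63
Population G: 1 + (0.38×2 + 0.5×3.63 + 0.12×3.63) = 4.0106
Population H: 1 + (0.63×1 + 0.37×2.63) = 2.6031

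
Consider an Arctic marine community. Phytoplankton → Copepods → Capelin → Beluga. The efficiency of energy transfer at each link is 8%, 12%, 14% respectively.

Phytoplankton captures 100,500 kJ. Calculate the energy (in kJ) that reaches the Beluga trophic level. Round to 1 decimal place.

Copepods: 100500 × 0.08 = 8040 kJ
Capelin: 8040 × 0.12 = 964.8 kJ
Beluga: 964.8 × 0.14 = 135.072 kJ

135.1 kJ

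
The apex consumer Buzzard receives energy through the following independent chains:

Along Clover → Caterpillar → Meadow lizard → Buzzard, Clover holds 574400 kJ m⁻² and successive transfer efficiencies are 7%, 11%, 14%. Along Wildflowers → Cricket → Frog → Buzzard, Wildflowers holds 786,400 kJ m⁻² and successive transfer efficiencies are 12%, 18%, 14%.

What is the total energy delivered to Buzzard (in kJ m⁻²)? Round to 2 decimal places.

Via Clover: 574400 × 0.07 × 0.11 × 0.14 = 619.2032 kJ m⁻²
Via Wildflowers: 786400 × 0.12 × 0.18 × 0.14 = 2378.0736 kJ m⁻²
Total at Buzzard: 619.2032 + 2378.0736 = 2997.2768 kJ m⁻²

2997.28 kJ m⁻²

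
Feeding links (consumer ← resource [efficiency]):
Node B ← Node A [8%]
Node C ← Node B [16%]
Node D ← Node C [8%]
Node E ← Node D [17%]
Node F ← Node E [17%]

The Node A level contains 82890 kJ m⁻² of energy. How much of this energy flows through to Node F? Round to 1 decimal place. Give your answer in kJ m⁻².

2.5 kJ m⁻²

Node B: 82890 × 0.08 = 6631.2 kJ m⁻²
Node C: 6631.2 × 0.16 = 1060.992 kJ m⁻²
Node D: 1060.992 × 0.08 = 84.87936 kJ m⁻²
Node E: 84.87936 × 0.17 = 14.4294912 kJ m⁻²
Node F: 14.4294912 × 0.17 = 2.453013504 kJ m⁻²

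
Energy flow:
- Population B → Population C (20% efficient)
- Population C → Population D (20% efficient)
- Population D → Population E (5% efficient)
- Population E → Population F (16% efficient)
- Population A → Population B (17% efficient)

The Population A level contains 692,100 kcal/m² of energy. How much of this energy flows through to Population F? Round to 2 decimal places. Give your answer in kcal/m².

37.65 kcal/m²

Population B: 692100 × 0.17 = 117657 kcal/m²
Population C: 117657 × 0.2 = 23531.4 kcal/m²
Population D: 23531.4 × 0.2 = 4706.28 kcal/m²
Population E: 4706.28 × 0.05 = 235.314 kcal/m²
Population F: 235.314 × 0.16 = 37.65024 kcal/m²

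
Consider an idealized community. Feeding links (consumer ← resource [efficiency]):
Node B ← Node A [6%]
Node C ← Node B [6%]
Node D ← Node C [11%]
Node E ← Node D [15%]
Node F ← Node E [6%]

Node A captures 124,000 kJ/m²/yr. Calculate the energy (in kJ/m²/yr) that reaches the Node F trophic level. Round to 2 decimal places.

0.44 kJ/m²/yr

Node B: 124000 × 0.06 = 7440 kJ/m²/yr
Node C: 7440 × 0.06 = 446.4 kJ/m²/yr
Node D: 446.4 × 0.11 = 49.104 kJ/m²/yr
Node E: 49.104 × 0.15 = 7.3656 kJ/m²/yr
Node F: 7.3656 × 0.06 = 0.441936 kJ/m²/yr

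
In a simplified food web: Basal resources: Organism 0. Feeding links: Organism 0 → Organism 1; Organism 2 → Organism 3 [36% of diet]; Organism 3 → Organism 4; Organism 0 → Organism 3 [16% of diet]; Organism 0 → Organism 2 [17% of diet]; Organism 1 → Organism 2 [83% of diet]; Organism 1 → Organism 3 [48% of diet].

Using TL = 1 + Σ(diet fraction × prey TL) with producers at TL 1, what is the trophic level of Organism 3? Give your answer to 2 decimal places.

3.14

Organism 1: 1 + 1 = 2
Organism 2: 1 + (0.83×2 + 0.17×1) = 2.83
Organism 3: 1 + (0.36×2.83 + 0.48×2 + 0.16×1) = 3.1388
Organism 4: 1 + 3.1388 = 4.1388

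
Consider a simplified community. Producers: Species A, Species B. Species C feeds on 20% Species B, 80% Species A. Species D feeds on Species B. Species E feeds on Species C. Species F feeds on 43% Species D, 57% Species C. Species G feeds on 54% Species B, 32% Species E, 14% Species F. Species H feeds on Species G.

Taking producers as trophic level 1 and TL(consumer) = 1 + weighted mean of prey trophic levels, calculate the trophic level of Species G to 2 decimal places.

2.92

Species C: 1 + (0.2×1 + 0.8×1) = 2
Species D: 1 + 1 = 2
Species E: 1 + 2 = 3
Species F: 1 + (0.43×2 + 0.57×2) = 3
Species G: 1 + (0.54×1 + 0.32×3 + 0.14×3) = 2.92
Species H: 1 + 2.92 = 3.92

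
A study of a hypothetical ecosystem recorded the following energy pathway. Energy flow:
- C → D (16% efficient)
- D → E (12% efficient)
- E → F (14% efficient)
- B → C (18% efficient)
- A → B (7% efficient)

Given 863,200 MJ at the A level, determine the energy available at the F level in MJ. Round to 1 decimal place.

B: 863200 × 0.07 = 60424 MJ
C: 60424 × 0.18 = 10876.32 MJ
D: 10876.32 × 0.16 = 1740.2112 MJ
E: 1740.2112 × 0.12 = 208.825344 MJ
F: 208.825344 × 0.14 = 29.23554816 MJ

29.2 MJ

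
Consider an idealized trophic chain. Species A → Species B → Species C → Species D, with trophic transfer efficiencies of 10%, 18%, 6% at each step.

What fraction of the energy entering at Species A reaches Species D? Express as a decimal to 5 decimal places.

0.00108

Product of link efficiencies: 0.1 × 0.18 × 0.06 = 0.00108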